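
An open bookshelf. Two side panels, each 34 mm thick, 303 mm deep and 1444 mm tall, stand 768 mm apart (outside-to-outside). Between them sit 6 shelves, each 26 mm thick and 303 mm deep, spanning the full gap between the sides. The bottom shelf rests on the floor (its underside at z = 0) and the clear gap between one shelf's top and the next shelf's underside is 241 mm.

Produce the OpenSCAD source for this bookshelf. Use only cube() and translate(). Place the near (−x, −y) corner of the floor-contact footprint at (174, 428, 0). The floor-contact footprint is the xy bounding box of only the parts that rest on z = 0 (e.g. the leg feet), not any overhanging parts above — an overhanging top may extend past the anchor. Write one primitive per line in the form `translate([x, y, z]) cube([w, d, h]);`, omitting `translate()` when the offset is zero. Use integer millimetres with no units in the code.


translate([174, 428, 0]) cube([34, 303, 1444]);
translate([908, 428, 0]) cube([34, 303, 1444]);
translate([208, 428, 0]) cube([700, 303, 26]);
translate([208, 428, 267]) cube([700, 303, 26]);
translate([208, 428, 534]) cube([700, 303, 26]);
translate([208, 428, 801]) cube([700, 303, 26]);
translate([208, 428, 1068]) cube([700, 303, 26]);
translate([208, 428, 1335]) cube([700, 303, 26]);


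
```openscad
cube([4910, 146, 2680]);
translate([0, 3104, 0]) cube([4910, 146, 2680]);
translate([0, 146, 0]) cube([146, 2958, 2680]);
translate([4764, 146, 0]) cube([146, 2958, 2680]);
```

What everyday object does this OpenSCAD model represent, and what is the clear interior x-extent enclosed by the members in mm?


A house (or room) frame. The interior width is 4618 mm.

Four 2680 mm walls enclosing a rectangle with no floor or roof — a room or house frame. Outside width is 4910 mm and wall thickness is 146 mm, so the interior width is 4910 − 2 × 146 = 4618 mm.


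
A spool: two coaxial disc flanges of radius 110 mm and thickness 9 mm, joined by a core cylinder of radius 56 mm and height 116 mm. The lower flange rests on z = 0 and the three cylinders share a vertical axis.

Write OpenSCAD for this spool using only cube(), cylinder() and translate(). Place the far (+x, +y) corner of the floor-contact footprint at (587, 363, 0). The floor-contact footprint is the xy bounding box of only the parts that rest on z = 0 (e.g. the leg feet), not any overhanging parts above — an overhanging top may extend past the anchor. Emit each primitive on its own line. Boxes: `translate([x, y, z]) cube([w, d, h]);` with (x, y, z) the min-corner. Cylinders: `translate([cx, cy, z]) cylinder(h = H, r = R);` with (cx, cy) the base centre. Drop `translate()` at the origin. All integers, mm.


translate([477, 253, 0]) cylinder(h = 9, r = 110);
translate([477, 253, 9]) cylinder(h = 116, r = 56);
translate([477, 253, 125]) cylinder(h = 9, r = 110);


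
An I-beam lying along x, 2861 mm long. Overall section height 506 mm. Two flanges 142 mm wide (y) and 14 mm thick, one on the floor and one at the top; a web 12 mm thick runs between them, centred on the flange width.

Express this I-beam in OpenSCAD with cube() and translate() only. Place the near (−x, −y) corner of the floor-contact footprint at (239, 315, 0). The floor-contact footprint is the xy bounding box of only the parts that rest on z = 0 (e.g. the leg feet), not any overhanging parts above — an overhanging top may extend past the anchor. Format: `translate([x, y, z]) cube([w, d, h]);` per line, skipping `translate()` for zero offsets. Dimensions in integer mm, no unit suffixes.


translate([239, 315, 0]) cube([2861, 142, 14]);
translate([239, 380, 14]) cube([2861, 12, 478]);
translate([239, 315, 492]) cube([2861, 142, 14]);


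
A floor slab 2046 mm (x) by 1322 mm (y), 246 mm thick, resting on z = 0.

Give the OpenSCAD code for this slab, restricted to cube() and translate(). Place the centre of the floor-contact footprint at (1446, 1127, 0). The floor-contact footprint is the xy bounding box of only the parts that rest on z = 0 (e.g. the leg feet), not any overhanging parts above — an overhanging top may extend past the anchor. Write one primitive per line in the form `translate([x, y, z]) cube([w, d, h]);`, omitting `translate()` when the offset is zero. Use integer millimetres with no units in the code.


translate([423, 466, 0]) cube([2046, 1322, 246]);


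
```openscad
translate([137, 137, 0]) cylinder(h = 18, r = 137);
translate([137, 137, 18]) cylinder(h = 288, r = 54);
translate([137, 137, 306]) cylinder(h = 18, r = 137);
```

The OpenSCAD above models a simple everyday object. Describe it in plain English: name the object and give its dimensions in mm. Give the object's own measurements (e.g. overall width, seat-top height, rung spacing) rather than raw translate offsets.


A spool: two coaxial disc flanges of radius 137 mm and thickness 18 mm, joined by a core cylinder of radius 54 mm and height 288 mm. The lower flange rests on z = 0 and the three cylinders share a vertical axis.


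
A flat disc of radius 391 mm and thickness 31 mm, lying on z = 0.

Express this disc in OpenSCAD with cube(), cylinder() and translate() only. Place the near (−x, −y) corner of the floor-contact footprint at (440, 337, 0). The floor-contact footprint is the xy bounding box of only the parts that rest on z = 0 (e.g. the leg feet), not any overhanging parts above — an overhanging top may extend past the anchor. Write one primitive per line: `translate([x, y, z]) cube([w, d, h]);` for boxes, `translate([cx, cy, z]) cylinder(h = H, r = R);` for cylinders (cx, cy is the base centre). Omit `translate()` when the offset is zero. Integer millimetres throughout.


translate([831, 728, 0]) cylinder(h = 31, r = 391);


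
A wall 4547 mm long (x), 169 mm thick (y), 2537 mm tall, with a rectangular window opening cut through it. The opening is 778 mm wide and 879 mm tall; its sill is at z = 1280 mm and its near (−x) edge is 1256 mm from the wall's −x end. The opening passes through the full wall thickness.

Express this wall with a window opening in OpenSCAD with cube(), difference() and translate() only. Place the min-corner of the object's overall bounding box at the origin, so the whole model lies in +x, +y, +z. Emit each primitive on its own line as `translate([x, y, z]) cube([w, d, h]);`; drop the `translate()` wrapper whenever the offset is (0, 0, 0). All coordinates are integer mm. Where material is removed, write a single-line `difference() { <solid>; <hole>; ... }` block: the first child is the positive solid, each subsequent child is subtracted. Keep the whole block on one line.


difference() { cube([4547, 169, 2537]); translate([1256, 0, 1280]) cube([778, 169, 879]); }


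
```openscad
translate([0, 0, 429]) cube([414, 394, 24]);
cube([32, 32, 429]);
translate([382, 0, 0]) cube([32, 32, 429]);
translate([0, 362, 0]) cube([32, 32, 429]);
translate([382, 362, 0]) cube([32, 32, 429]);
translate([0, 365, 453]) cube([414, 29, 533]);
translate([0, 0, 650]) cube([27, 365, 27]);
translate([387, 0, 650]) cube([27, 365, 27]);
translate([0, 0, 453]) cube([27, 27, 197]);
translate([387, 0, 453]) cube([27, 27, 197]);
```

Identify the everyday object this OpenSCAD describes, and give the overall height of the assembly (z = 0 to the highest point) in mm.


A chair. The overall height is 986 mm.

A slab on four corner posts with a tall panel at the back — a chair. The seat slab sits at z = 429 with thickness 24, and the 533 mm backrest starts at the seat top, so the overall height is 429 + 24 + 533 = 986 mm.


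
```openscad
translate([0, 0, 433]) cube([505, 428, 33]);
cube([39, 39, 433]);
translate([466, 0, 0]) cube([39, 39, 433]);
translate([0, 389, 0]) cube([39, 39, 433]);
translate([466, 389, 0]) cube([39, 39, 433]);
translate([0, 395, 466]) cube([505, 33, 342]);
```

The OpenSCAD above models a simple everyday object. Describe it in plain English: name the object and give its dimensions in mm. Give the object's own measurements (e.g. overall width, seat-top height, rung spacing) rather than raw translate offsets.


A chair. The seat is a 505×428×33 mm slab with its top at z = 466 mm, on four 39×39 mm corner legs (flush with the seat edges, standing on z = 0). A flat backrest 33 mm thick, 342 mm tall, spans the full seat width and rises from the seat top along its +y edge, rear face flush with the rear of the seat.


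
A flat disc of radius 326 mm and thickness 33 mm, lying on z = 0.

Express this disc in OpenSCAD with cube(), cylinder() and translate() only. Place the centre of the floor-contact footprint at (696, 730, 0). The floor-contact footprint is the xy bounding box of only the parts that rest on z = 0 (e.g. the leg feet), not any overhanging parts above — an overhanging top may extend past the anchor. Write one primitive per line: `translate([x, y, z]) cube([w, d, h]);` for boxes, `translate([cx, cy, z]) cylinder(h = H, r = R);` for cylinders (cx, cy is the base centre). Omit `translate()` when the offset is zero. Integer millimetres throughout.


translate([696, 730, 0]) cylinder(h = 33, r = 326);


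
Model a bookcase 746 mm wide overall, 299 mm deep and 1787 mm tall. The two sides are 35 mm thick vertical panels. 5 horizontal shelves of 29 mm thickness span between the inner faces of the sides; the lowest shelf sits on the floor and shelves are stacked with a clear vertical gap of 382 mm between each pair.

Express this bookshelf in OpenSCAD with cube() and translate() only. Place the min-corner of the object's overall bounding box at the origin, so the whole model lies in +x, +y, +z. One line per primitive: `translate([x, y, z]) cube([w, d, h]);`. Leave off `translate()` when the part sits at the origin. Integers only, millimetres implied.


cube([35, 299, 1787]);
translate([711, 0, 0]) cube([35, 299, 1787]);
translate([35, 0, 0]) cube([676, 299, 29]);
translate([35, 0, 411]) cube([676, 299, 29]);
translate([35, 0, 822]) cube([676, 299, 29]);
translate([35, 0, 1233]) cube([676, 299, 29]);
translate([35, 0, 1644]) cube([676, 299, 29]);


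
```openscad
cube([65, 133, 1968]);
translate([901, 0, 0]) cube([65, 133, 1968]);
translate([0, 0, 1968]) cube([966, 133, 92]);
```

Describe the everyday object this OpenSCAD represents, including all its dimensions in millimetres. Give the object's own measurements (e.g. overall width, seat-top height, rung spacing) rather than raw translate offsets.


A door frame. The clear opening is 836 mm wide and 1968 mm high. Two 65 mm wide jambs, 133 mm deep, stand either side of the opening from the floor to the top of the opening. A 92 mm thick head sits across the top of both jambs, spanning the full outside width of the frame.


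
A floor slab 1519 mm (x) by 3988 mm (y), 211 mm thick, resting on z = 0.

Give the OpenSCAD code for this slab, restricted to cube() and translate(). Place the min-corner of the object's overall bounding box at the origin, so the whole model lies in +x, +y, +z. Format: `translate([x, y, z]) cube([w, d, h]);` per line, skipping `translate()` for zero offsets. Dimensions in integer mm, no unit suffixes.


cube([1519, 3988, 211]);


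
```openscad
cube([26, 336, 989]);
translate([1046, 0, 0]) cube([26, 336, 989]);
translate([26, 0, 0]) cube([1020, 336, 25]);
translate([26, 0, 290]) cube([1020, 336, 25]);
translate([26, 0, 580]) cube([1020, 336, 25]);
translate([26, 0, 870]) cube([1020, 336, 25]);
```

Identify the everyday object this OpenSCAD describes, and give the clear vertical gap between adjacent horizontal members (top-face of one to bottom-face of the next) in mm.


A bookshelf. The clear shelf gap is 265 mm.

Two tall side panels with 4 horizontal boards between them — a bookshelf. The first two shelf undersides are at z = 0 and z = 290; with shelf thickness 25, the clear gap is 290 − 0 − 25 = 265 mm.


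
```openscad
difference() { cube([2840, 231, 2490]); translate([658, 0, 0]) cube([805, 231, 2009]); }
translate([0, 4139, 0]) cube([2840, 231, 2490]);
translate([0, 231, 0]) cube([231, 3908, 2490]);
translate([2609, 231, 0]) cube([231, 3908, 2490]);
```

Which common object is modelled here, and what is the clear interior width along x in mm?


A single room. The interior width is 2378 mm.

Four walls enclosing a rectangle with a door in the front wall — a room. Outside width 2840 minus two 231 mm walls gives 2378 mm.


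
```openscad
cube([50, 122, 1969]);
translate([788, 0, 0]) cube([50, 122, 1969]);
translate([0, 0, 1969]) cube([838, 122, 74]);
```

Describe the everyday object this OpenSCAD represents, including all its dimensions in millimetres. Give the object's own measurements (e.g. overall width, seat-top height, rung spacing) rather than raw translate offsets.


A door frame. The clear opening is 738 mm wide and 1969 mm high. Two 50 mm wide jambs, 122 mm deep, stand either side of the opening from the floor to the top of the opening. A 74 mm thick head sits across the top of both jambs, spanning the full outside width of the frame.


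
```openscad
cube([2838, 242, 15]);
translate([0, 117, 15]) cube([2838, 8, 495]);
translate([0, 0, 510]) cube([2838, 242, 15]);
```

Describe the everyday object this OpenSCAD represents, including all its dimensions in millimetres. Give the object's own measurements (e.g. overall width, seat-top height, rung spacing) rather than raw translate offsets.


An I-beam lying along x, 2838 mm long. Overall section height 525 mm. Two flanges 242 mm wide (y) and 15 mm thick, one on the floor and one at the top; a web 8 mm thick runs between them, centred on the flange width.


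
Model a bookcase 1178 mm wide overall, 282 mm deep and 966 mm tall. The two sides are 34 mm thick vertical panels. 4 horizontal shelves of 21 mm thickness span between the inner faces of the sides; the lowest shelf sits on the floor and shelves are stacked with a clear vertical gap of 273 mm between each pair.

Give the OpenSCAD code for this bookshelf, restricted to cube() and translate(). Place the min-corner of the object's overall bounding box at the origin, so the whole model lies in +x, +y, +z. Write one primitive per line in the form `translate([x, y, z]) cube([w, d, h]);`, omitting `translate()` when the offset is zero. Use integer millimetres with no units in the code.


cube([34, 282, 966]);
translate([1144, 0, 0]) cube([34, 282, 966]);
translate([34, 0, 0]) cube([1110, 282, 21]);
translate([34, 0, 294]) cube([1110, 282, 21]);
translate([34, 0, 588]) cube([1110, 282, 21]);
translate([34, 0, 882]) cube([1110, 282, 21]);


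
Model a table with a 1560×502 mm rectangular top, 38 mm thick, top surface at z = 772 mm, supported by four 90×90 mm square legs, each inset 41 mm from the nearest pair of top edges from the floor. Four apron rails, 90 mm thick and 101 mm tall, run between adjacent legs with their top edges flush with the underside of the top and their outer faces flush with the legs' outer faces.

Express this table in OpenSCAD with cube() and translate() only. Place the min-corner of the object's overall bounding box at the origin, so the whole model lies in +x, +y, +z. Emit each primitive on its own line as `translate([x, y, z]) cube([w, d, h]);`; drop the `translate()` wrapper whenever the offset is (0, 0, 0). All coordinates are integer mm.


translate([0, 0, 734]) cube([1560, 502, 38]);
translate([41, 41, 0]) cube([90, 90, 734]);
translate([1429, 41, 0]) cube([90, 90, 734]);
translate([41, 371, 0]) cube([90, 90, 734]);
translate([1429, 371, 0]) cube([90, 90, 734]);
translate([131, 41, 633]) cube([1298, 90, 101]);
translate([131, 371, 633]) cube([1298, 90, 101]);
translate([41, 131, 633]) cube([90, 240, 101]);
translate([1429, 131, 633]) cube([90, 240, 101]);


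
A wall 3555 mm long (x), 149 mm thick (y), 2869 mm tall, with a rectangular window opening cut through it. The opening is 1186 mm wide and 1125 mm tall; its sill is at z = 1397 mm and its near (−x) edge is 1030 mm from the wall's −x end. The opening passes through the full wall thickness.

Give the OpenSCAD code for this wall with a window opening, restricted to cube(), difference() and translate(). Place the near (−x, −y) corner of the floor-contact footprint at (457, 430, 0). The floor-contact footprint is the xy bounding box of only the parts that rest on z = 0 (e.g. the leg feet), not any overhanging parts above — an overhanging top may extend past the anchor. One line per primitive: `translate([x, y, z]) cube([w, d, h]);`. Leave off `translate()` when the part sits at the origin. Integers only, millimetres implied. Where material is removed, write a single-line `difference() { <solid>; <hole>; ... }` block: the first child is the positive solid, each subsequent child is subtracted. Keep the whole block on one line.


difference() { translate([457, 430, 0]) cube([3555, 149, 2869]); translate([1487, 430, 1397]) cube([1186, 149, 1125]); }


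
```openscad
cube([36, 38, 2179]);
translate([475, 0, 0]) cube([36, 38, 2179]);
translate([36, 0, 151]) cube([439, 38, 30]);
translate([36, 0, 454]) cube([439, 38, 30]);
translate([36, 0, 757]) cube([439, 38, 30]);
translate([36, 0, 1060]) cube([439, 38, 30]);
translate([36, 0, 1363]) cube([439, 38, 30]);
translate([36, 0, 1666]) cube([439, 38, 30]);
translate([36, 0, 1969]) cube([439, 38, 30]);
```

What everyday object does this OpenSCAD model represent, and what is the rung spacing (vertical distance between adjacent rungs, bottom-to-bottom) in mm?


A ladder. The rung spacing is 303 mm.

Two tall 36×38 posts with 7 short bars between them — a ladder. Adjacent rungs sit at z = 151 and z = 454, so the spacing is 454 − 151 = 303 mm.


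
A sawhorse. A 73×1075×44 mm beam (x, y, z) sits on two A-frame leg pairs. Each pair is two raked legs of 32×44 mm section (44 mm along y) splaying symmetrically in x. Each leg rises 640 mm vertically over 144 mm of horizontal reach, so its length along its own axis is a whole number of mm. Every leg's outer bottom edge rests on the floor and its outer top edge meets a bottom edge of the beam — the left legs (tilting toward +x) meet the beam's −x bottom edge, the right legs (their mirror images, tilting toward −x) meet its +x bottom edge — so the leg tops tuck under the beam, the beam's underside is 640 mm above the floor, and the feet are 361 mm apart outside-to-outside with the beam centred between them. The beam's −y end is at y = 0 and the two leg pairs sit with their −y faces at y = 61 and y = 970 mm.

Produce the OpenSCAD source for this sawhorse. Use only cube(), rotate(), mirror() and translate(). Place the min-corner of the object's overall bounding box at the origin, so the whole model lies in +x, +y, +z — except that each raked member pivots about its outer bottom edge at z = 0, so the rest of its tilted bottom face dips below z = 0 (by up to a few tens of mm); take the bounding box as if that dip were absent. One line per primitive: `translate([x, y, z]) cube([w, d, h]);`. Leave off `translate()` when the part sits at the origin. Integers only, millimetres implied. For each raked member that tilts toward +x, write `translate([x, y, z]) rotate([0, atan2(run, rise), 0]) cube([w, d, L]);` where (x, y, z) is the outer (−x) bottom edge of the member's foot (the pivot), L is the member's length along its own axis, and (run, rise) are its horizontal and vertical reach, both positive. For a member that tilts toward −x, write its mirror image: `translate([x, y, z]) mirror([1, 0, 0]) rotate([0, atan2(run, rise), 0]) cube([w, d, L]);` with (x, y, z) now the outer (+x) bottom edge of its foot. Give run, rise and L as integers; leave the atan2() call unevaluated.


translate([144, 0, 640]) cube([73, 1075, 44]);
translate([0, 61, 0]) rotate([0, atan2(144, 640), 0]) cube([32, 44, 656]);
translate([361, 61, 0]) mirror([1, 0, 0]) rotate([0, atan2(144, 640), 0]) cube([32, 44, 656]);
translate([0, 970, 0]) rotate([0, atan2(144, 640), 0]) cube([32, 44, 656]);
translate([361, 970, 0]) mirror([1, 0, 0]) rotate([0, atan2(144, 640), 0]) cube([32, 44, 656]);


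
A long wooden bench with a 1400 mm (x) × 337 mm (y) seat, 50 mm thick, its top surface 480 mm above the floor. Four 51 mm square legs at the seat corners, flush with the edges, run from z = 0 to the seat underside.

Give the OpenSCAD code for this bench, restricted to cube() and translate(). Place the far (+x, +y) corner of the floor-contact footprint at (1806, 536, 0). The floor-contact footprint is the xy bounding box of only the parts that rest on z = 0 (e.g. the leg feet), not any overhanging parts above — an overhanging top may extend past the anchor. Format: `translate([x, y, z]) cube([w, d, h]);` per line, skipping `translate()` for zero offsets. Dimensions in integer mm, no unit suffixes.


translate([406, 199, 430]) cube([1400, 337, 50]);
translate([406, 199, 0]) cube([51, 51, 430]);
translate([406, 485, 0]) cube([51, 51, 430]);
translate([1755, 199, 0]) cube([51, 51, 430]);
translate([1755, 485, 0]) cube([51, 51, 430]);


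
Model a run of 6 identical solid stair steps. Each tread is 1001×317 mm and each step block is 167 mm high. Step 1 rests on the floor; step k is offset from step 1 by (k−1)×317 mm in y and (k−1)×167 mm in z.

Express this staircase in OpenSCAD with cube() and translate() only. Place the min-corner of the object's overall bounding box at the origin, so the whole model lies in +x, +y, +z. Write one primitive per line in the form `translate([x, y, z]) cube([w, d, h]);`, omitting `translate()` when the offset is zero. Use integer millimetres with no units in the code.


cube([1001, 317, 167]);
translate([0, 317, 167]) cube([1001, 317, 167]);
translate([0, 634, 334]) cube([1001, 317, 167]);
translate([0, 951, 501]) cube([1001, 317, 167]);
translate([0, 1268, 668]) cube([1001, 317, 167]);
translate([0, 1585, 835]) cube([1001, 317, 167]);


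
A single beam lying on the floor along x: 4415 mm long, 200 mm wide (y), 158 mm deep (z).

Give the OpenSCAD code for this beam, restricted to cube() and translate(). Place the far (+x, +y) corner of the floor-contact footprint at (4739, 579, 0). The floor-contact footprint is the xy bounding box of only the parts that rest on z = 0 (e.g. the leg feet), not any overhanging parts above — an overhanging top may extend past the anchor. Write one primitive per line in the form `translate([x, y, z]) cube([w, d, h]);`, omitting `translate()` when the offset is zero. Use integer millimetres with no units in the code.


translate([324, 379, 0]) cube([4415, 200, 158]);


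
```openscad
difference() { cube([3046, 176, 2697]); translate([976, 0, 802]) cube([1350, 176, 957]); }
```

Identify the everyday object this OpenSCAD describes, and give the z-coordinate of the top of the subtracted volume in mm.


A wall with a window opening. The window head height is 1759 mm.

A wall with a rectangular opening subtracted — a window. Sill at z = 802, opening 957 mm tall, so the head is at 802 + 957 = 1759 mm.


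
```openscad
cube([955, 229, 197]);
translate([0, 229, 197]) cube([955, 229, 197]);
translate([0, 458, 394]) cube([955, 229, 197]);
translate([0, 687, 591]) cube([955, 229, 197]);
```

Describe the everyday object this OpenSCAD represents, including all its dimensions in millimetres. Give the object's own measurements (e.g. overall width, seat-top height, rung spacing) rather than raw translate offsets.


A straight staircase of 4 solid steps. Each step is 955 mm wide (x), 229 mm deep (y, the going) and 197 mm tall (the rise). The first step rests on the floor; each subsequent step sits one going further in +y and one rise higher in +z, directly behind and above the previous step with no overlap.


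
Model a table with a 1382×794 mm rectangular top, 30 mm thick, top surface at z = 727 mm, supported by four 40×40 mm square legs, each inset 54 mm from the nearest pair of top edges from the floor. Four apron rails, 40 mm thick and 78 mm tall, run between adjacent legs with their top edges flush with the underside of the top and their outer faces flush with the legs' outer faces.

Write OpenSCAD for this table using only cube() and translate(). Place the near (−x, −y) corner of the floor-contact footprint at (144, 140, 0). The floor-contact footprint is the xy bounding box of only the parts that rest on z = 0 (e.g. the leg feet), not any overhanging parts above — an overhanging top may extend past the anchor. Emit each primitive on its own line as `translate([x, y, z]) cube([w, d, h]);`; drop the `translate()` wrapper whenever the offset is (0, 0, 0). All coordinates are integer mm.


translate([90, 86, 697]) cube([1382, 794, 30]);
translate([144, 140, 0]) cube([40, 40, 697]);
translate([1378, 140, 0]) cube([40, 40, 697]);
translate([144, 786, 0]) cube([40, 40, 697]);
translate([1378, 786, 0]) cube([40, 40, 697]);
translate([184, 140, 619]) cube([1194, 40, 78]);
translate([184, 786, 619]) cube([1194, 40, 78]);
translate([144, 180, 619]) cube([40, 606, 78]);
translate([1378, 180, 619]) cube([40, 606, 78]);


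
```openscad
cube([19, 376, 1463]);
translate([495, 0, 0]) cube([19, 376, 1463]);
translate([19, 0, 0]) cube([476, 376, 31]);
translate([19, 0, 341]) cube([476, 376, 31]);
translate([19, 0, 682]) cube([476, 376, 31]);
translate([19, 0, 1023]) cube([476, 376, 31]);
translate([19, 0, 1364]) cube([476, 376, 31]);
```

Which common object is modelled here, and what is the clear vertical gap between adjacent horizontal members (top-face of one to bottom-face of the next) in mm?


A bookshelf. The clear shelf gap is 310 mm.

Two tall side panels with 5 horizontal boards between them — a bookshelf. The first two shelf undersides are at z = 0 and z = 341; with shelf thickness 31, the clear gap is 341 − 0 − 31 = 310 mm.


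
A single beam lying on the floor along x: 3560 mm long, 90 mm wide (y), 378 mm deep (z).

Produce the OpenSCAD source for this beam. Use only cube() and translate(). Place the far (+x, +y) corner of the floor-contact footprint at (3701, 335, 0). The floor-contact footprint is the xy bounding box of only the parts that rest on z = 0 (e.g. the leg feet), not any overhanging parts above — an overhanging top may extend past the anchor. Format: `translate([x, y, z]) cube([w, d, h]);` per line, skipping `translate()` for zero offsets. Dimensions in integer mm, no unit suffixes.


translate([141, 245, 0]) cube([3560, 90, 378]);


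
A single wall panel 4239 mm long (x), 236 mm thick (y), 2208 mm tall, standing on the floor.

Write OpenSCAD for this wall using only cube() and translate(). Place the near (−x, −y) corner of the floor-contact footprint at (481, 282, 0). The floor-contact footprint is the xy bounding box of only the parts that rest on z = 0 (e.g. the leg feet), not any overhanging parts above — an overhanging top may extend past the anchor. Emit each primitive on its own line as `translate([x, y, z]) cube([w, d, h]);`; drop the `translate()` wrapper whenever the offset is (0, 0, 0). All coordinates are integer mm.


translate([481, 282, 0]) cube([4239, 236, 2208]);


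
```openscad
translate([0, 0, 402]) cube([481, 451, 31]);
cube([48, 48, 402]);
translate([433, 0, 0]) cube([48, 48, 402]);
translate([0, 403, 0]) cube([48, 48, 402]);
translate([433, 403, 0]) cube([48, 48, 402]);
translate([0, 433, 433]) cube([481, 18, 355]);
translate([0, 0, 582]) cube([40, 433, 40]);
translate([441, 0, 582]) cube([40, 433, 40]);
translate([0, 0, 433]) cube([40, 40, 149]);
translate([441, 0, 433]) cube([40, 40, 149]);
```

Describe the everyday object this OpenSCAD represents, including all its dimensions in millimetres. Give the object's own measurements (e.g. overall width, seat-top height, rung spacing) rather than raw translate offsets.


A chair. The seat is a 481×451×31 mm slab with its top at z = 433 mm, on four 48×48 mm corner legs (flush with the seat edges, standing on z = 0). A flat backrest 18 mm thick, 355 mm tall, spans the full seat width and rises from the seat top along its +y edge, rear face flush with the rear of the seat. Two armrests of 40×40 mm section run along each side from the seat's front edge to the front of the backrest, top faces 189 mm above the seat top and outer faces flush with the seat's x-edges; a 40×40 mm post under the front of each armrest stands on the seat at the front corner.


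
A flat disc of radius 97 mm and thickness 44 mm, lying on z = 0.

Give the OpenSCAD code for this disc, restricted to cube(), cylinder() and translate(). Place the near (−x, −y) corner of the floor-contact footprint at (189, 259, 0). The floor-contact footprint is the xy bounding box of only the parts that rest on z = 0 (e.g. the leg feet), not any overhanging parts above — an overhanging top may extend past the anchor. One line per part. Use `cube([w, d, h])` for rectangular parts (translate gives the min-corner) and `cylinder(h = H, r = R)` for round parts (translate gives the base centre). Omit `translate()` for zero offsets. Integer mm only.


translate([286, 356, 0]) cylinder(h = 44, r = 97);


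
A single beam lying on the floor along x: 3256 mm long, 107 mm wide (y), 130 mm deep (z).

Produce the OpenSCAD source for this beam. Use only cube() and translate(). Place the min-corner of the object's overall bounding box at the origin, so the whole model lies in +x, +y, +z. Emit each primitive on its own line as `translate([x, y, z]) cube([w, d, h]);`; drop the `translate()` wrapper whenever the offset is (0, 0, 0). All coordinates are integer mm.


cube([3256, 107, 130]);


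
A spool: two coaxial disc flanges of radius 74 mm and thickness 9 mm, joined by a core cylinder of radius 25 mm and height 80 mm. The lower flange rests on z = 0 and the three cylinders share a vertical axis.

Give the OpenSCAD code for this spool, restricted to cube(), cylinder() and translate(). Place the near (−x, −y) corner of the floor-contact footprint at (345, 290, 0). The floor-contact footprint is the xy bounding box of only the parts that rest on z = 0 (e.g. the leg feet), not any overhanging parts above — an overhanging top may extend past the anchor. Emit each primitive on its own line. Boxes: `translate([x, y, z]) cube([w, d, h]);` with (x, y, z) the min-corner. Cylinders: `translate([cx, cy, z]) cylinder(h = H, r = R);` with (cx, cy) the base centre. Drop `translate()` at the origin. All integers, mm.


translate([419, 364, 0]) cylinder(h = 9, r = 74);
translate([419, 364, 9]) cylinder(h = 80, r = 25);
translate([419, 364, 89]) cylinder(h = 9, r = 74);


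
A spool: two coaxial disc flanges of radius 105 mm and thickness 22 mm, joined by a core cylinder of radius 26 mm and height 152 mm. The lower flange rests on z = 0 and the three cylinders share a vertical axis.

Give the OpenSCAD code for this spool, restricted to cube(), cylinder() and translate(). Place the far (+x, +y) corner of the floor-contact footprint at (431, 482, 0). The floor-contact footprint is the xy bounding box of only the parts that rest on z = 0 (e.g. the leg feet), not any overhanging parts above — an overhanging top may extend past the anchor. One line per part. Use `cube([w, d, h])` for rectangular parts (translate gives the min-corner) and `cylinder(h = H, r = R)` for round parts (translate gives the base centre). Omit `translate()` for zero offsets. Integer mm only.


translate([326, 377, 0]) cylinder(h = 22, r = 105);
translate([326, 377, 22]) cylinder(h = 152, r = 26);
translate([326, 377, 174]) cylinder(h = 22, r = 105);


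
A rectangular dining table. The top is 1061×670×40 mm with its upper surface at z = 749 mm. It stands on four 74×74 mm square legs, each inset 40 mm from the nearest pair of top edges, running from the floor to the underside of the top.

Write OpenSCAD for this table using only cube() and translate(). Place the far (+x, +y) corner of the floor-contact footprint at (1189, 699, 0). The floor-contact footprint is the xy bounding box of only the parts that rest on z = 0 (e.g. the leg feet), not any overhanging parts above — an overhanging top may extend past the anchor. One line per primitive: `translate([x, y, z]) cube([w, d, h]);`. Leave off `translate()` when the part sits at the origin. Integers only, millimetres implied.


// leg_h = 749 - 40 = 709
translate([168, 69, 709]) cube([1061, 670, 40]);
translate([208, 109, 0]) cube([74, 74, 709]);
translate([1115, 109, 0]) cube([74, 74, 709]);
translate([208, 625, 0]) cube([74, 74, 709]);
translate([1115, 625, 0]) cube([74, 74, 709]);


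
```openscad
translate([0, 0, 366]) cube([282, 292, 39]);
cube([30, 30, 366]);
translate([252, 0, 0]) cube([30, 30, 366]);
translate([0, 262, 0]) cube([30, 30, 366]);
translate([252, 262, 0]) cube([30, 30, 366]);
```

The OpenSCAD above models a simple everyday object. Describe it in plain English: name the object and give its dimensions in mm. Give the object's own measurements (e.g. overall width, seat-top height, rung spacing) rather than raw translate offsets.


A simple wooden stool: a rectangular seat 282 mm (x) by 292 mm (y), 39 mm thick, top face at z = 405 mm, on four square legs, each 30×30 mm in cross-section. The legs rest on z = 0, each flush with a corner of the seat.


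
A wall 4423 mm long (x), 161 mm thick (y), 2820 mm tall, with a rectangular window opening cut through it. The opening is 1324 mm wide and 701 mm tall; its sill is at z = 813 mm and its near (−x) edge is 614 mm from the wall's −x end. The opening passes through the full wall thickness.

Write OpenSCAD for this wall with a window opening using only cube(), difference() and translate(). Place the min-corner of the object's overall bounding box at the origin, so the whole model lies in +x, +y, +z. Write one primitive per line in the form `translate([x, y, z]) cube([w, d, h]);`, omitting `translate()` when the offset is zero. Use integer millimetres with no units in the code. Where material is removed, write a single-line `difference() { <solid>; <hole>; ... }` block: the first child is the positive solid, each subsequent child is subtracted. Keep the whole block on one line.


difference() { cube([4423, 161, 2820]); translate([614, 0, 813]) cube([1324, 161, 701]); }


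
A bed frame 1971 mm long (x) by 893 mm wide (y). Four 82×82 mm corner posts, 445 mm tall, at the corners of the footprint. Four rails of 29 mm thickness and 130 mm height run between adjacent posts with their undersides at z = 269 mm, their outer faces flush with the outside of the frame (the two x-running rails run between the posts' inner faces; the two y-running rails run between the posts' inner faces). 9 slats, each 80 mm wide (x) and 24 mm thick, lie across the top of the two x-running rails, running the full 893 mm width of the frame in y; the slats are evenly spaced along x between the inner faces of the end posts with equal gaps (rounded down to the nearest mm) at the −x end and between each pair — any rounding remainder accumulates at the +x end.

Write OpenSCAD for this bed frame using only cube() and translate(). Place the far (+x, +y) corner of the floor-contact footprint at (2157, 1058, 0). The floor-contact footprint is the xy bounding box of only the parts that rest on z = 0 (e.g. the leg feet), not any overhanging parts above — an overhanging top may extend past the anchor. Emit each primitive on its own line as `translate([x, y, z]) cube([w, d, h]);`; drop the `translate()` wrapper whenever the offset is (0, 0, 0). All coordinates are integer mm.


translate([186, 165, 0]) cube([82, 82, 445]);
translate([186, 976, 0]) cube([82, 82, 445]);
translate([2075, 165, 0]) cube([82, 82, 445]);
translate([2075, 976, 0]) cube([82, 82, 445]);
translate([268, 165, 269]) cube([1807, 29, 130]);
translate([268, 1029, 269]) cube([1807, 29, 130]);
translate([186, 247, 269]) cube([29, 729, 130]);
translate([2128, 247, 269]) cube([29, 729, 130]);
translate([376, 165, 399]) cube([80, 893, 24]);
translate([564, 165, 399]) cube([80, 893, 24]);
translate([752, 165, 399]) cube([80, 893, 24]);
translate([940, 165, 399]) cube([80, 893, 24]);
translate([1128, 165, 399]) cube([80, 893, 24]);
translate([1316, 165, 399]) cube([80, 893, 24]);
translate([1504, 165, 399]) cube([80, 893, 24]);
translate([1692, 165, 399]) cube([80, 893, 24]);
translate([1880, 165, 399]) cube([80, 893, 24]);


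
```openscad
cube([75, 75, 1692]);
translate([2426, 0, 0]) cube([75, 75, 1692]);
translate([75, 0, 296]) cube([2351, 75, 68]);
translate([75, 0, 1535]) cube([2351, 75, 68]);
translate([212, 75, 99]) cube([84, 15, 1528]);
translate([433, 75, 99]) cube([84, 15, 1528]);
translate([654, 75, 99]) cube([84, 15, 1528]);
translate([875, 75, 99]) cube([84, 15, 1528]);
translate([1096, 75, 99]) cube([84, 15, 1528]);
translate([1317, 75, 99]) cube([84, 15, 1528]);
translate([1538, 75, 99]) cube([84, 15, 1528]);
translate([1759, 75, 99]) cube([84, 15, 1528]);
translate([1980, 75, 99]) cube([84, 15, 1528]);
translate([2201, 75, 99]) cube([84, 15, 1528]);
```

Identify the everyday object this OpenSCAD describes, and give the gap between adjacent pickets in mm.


A fence section. The picket gap is 137 mm.

Two posts, two rails, 10 pickets — a fence section. Span 2351 mm holds 10 pickets of 84 mm with 11 equal gaps: ⌊(2351 − 10·84) / 11⌋ = 137 mm.


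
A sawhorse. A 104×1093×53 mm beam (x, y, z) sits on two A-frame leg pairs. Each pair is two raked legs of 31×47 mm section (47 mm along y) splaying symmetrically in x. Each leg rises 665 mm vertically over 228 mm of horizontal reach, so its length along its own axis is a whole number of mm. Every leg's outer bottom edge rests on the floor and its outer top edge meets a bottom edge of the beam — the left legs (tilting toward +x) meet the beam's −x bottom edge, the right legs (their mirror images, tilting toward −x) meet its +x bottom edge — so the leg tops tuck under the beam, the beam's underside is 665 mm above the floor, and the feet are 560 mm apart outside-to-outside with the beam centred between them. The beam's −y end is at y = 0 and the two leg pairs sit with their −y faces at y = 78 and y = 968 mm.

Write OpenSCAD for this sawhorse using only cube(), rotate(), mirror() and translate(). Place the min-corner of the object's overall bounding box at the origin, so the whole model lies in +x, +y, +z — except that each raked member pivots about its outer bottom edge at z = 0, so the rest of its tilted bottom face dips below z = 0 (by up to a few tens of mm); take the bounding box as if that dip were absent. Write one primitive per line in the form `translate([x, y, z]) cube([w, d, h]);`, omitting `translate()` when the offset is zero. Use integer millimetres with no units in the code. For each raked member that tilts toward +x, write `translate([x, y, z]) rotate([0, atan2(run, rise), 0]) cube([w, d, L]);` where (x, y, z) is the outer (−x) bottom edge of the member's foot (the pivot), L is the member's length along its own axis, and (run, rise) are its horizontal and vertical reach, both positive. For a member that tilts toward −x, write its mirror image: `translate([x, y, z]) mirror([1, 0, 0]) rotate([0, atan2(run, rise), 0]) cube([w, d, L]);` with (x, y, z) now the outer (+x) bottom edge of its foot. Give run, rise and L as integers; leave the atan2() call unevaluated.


translate([228, 0, 665]) cube([104, 1093, 53]);
translate([0, 78, 0]) rotate([0, atan2(228, 665), 0]) cube([31, 47, 703]);
translate([560, 78, 0]) mirror([1, 0, 0]) rotate([0, atan2(228, 665), 0]) cube([31, 47, 703]);
translate([0, 968, 0]) rotate([0, atan2(228, 665), 0]) cube([31, 47, 703]);
translate([560, 968, 0]) mirror([1, 0, 0]) rotate([0, atan2(228, 665), 0]) cube([31, 47, 703]);


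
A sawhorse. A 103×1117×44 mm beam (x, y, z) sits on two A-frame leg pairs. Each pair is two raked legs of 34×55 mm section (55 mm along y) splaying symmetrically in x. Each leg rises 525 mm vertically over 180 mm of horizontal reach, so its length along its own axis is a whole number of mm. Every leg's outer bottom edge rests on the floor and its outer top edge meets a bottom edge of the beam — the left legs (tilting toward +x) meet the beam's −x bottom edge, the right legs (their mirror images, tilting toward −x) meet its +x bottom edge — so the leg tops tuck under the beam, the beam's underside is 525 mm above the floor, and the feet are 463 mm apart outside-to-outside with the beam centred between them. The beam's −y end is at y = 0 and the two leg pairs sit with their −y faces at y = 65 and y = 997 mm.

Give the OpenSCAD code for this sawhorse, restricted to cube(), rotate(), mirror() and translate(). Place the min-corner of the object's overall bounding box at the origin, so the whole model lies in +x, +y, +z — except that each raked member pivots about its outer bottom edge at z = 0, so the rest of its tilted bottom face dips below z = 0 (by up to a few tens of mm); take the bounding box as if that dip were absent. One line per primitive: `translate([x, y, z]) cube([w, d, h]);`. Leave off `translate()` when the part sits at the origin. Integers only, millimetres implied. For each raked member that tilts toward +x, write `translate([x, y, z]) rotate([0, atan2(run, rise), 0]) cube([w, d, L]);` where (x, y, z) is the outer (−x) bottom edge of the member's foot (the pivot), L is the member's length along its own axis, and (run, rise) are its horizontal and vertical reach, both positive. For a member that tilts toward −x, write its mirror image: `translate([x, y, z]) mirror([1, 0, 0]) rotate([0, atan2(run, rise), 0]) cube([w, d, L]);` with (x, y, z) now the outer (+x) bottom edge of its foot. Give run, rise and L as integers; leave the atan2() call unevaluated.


// leg length = √(180² + 525²) = 555
// right-leg outer foot x = 2·180 + 103 = 463
// beam min-corner = (180, 0, 525)
translate([180, 0, 525]) cube([103, 1117, 44]);
translate([0, 65, 0]) rotate([0, atan2(180, 525), 0]) cube([34, 55, 555]);
translate([463, 65, 0]) mirror([1, 0, 0]) rotate([0, atan2(180, 525), 0]) cube([34, 55, 555]);
translate([0, 997, 0]) rotate([0, atan2(180, 525), 0]) cube([34, 55, 555]);
translate([463, 997, 0]) mirror([1, 0, 0]) rotate([0, atan2(180, 525), 0]) cube([34, 55, 555]);
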